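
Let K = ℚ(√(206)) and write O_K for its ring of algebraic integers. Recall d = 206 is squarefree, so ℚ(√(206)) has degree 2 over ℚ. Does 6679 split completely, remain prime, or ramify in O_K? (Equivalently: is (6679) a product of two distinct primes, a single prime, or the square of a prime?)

d = 206 ≡ 2 (mod 4), so O_K = ℤ[√206] and disc(K) = 4d = 824.
Since gcd(6679, 824) = 1 the prime 6679 does not ramify.
Euler's criterion: 206^3339 mod 6679 = 1. Thus (206|6679) = 1.
Legendre symbol 1 ⇒ 6679 is split.

p splits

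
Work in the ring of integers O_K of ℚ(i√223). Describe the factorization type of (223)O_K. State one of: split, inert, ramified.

-223 mod 4 = 1, hence disc K = -223 and O_K = ℤ[(1+√-223)/2].
Ramification test: 223 | -223. The prime 223 ramifies in K.

p ramifies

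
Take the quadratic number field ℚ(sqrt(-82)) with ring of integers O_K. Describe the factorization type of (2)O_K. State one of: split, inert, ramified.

d = -82 ≡ 2 (mod 4), so O_K = ℤ[√-82] and disc(K) = 4d = -328.
disc(K) = -328 = 2·(-164), so p = 2 is ramified.

p ramifies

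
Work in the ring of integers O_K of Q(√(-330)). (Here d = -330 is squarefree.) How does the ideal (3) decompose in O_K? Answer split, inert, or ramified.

d = -330 ≡ 2 (mod 4), so O_K = ℤ[√-330] and disc(K) = 4d = -1320.
Ramification test: 3 | -1320. The prime 3 ramifies in K.

ramified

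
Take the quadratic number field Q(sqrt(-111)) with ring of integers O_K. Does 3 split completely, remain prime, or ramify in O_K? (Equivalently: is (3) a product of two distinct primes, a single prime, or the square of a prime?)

ramified — (3) = 𝔭²

d = -111 ≡ 1 (mod 4), so O_K = ℤ[(1+√-111)/2] and disc(K) = d = -111.
disc(K) = -111 = 3·(-37), so p = 3 is ramified.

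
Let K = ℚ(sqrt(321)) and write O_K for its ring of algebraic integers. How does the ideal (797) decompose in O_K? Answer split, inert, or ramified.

inert — (797) stays prime in O_K

321 mod 4 = 1, hence disc K = 321 and O_K = ℤ[(1+√321)/2].
disc(K) = 321 is not divisible by 797; 797 is unramified.
(321/797) = 321^398 mod 797 = 796, giving Legendre symbol -1.
d is a non-residue mod p, hence 797 remains inert in O_K.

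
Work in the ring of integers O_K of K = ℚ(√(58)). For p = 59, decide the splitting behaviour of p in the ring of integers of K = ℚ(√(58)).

58 mod 4 = 2, hence disc K = 4·58 = 232 and O_K = ℤ[√58].
Since gcd(59, 232) = 1 the prime 59 does not ramify.
Legendre symbol by Euler's criterion: (58/59) ≡ 58^29 ≡ 58 (mod 59), i.e. (58/59) = -1.
Legendre symbol -1 ⇒ 59 is inert.

p is inert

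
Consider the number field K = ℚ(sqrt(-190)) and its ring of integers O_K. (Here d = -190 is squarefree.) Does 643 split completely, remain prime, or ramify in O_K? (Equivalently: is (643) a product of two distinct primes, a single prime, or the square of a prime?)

643 splits in O_K

d = -190 ≡ 2 (mod 4), so O_K = ℤ[√-190] and disc(K) = 4d = -760.
Since gcd(643, -760) = 1 the prime 643 does not ramify.
Euler's criterion: (-190)^321 mod 643 = 1. Thus (-190|643) = 1.
d is a quadratic residue mod p, hence 643 splits in O_K.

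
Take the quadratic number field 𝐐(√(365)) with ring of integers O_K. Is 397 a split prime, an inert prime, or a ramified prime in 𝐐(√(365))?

d = 365 ≡ 1 (mod 4), so O_K = ℤ[(1+√365)/2] and disc(K) = d = 365.
disc(K) = 365 is not divisible by 397; 397 is unramified.
Compute (365/397) via Euler: 365^((397-1)/2) mod 397 = 396, so (365/397) = -1.
(365/397) = -1, so 397 is inert.

remains prime (inert)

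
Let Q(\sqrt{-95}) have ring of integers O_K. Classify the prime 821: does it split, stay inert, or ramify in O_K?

Since -95 ≡ 1 mod 4, the ring of integers is ℤ[(1+√-95)/2] with discriminant -95.
Since gcd(821, -95) = 1 the prime 821 does not ramify.
Euler's criterion: (-95)^410 mod 821 = 1. Thus (-95|821) = 1.
d is a quadratic residue mod p, hence 821 splits in O_K.

821 splits in O_K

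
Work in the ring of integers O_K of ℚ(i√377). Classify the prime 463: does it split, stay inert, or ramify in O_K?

-377 mod 4 = 3, hence disc K = 4·(-377) = -1508 and O_K = ℤ[√-377].
Since gcd(463, -1508) = 1 the prime 463 does not ramify.
Compute (-377/463) via Euler: 86^((463-1)/2) mod 463 = 1, so (-377/463) = 1.
Legendre symbol 1 ⇒ 463 is split.

463 splits in O_K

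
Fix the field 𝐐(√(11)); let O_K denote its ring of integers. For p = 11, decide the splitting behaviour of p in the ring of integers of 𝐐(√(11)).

Since 11 ≢ 1 mod 4, the ring of integers is ℤ[√11] with discriminant 4·11 = 44.
disc(K) = 44 = 11·4, so p = 11 is ramified.

ramifies in O_K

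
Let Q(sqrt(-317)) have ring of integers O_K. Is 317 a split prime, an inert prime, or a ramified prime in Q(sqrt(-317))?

-317 mod 4 = 3, hence disc K = 4·(-317) = -1268 and O_K = ℤ[√-317].
317 divides disc(K) = -1268, so 317 ramifies.

ramified — (317) = 𝔭²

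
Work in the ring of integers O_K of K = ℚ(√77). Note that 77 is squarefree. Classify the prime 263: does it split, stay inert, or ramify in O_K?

Since 77 ≡ 1 mod 4, the ring of integers is ℤ[(1+√77)/2] with discriminant 77.
Since gcd(263, 77) = 1 the prime 263 does not ramify.
Compute (77/263) via Euler: 77^((263-1)/2) mod 263 = 262, so (77/263) = -1.
Legendre symbol -1 ⇒ 263 is inert.

remains prime (inert)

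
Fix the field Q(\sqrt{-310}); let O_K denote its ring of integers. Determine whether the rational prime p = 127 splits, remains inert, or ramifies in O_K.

split — (127) = 𝔭₁𝔭₂ with 𝔭₁ ≠ 𝔭₂

d = -310 ≡ 2 (mod 4), so O_K = ℤ[√-310] and disc(K) = 4d = -1240.
Since gcd(127, -1240) = 1 the prime 127 does not ramify.
Legendre symbol by Euler's criterion: (-310/127) ≡ (-310)^63 ≡ 1 (mod 127), i.e. (-310/127) = 1.
d is a quadratic residue mod p, hence 127 splits in O_K.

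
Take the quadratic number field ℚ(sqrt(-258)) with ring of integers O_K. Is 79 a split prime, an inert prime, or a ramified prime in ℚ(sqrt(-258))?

inert — (79) stays prime in O_K

-258 mod 4 = 2, hence disc K = 4·(-258) = -1032 and O_K = ℤ[√-258].
disc(K) = -1032 is not divisible by 79; 79 is unramified.
Compute (-258/79) via Euler: 58^((79-1)/2) mod 79 = 78, so (-258/79) = -1.
d is a non-residue mod p, hence 79 remains inert in O_K.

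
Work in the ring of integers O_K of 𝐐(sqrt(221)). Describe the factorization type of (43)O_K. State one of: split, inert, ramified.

split

Since 221 ≡ 1 mod 4, the ring of integers is ℤ[(1+√221)/2] with discriminant 221.
disc(K) = 221 is not divisible by 43; 43 is unramified.
Legendre symbol by Euler's criterion: (221/43) ≡ 221^21 ≡ 1 (mod 43), i.e. (221/43) = 1.
d is a quadratic residue mod p, hence 43 splits in O_K.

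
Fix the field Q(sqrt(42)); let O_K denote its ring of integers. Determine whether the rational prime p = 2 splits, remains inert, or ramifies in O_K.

p ramifies

Since 42 ≢ 1 mod 4, the ring of integers is ℤ[√42] with discriminant 4·42 = 168.
Ramification test: 2 | 168. The prime 2 ramifies in K.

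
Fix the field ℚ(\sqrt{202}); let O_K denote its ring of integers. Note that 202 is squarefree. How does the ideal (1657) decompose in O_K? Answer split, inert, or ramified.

202 mod 4 = 2, hence disc K = 4·202 = 808 and O_K = ℤ[√202].
Since gcd(1657, 808) = 1 the prime 1657 does not ramify.
Legendre symbol by Euler's criterion: (202/1657) ≡ 202^828 ≡ 1656 (mod 1657), i.e. (202/1657) = -1.
Legendre symbol -1 ⇒ 1657 is inert.

inert — (1657) stays prime in O_K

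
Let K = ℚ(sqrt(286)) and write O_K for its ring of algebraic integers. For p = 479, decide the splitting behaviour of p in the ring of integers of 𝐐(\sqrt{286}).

479 remains inert

Since 286 ≢ 1 mod 4, the ring of integers is ℤ[√286] with discriminant 4·286 = 1144.
disc(K) = 1144 is not divisible by 479; 479 is unramified.
Compute (286/479) via Euler: 286^((479-1)/2) mod 479 = 478, so (286/479) = -1.
d is a non-residue mod p, hence 479 remains inert in O_K.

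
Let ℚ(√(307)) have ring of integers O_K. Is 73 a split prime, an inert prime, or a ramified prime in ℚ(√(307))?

Since 307 ≢ 1 mod 4, the ring of integers is ℤ[√307] with discriminant 4·307 = 1228.
disc(K) = 1228 is not divisible by 73; 73 is unramified.
Legendre symbol by Euler's criterion: (307/73) ≡ 307^36 ≡ 72 (mod 73), i.e. (307/73) = -1.
(307/73) = -1, so 73 is inert.

inert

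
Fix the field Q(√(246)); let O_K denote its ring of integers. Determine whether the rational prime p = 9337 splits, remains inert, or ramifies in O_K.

246 mod 4 = 2, hence disc K = 4·246 = 984 and O_K = ℤ[√246].
9337 ∤ 984, so 9337 is unramified.
Compute (246/9337) via Euler: 246^((9337-1)/2) mod 9337 = 9336, so (246/9337) = -1.
d is a non-residue mod p, hence 9337 remains inert in O_K.

inert — (9337) stays prime in O_K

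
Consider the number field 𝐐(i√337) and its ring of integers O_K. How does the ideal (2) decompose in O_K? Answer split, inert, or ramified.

p ramifies

d = -337 ≡ 3 (mod 4), so O_K = ℤ[√-337] and disc(K) = 4d = -1348.
2 divides disc(K) = -1348, so 2 ramifies.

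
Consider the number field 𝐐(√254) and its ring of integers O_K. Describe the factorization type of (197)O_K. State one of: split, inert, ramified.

d = 254 ≡ 2 (mod 4), so O_K = ℤ[√254] and disc(K) = 4d = 1016.
Since gcd(197, 1016) = 1 the prime 197 does not ramify.
Compute (254/197) via Euler: 57^((197-1)/2) mod 197 = 196, so (254/197) = -1.
(254/197) = -1, so 197 is inert.

197 remains inert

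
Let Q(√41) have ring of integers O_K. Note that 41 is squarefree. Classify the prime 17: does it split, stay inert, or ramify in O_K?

p is inert

41 mod 4 = 1, hence disc K = 41 and O_K = ℤ[(1+√41)/2].
disc(K) = 41 is not divisible by 17; 17 is unramified.
Compute (41/17) via Euler: 7^((17-1)/2) mod 17 = 16, so (41/17) = -1.
(41/17) = -1, so 17 is inert.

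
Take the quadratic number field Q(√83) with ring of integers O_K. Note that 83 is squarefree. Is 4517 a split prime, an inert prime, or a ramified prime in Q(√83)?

p is inert

Since 83 ≢ 1 mod 4, the ring of integers is ℤ[√83] with discriminant 4·83 = 332.
4517 ∤ 332, so 4517 is unramified.
Euler's criterion: 83^2258 mod 4517 = 4516. Thus (83|4517) = -1.
Legendre symbol -1 ⇒ 4517 is inert.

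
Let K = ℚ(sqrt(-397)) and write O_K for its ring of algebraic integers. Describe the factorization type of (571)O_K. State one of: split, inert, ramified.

-397 mod 4 = 3, hence disc K = 4·(-397) = -1588 and O_K = ℤ[√-397].
disc(K) = -1588 is not divisible by 571; 571 is unramified.
(-397/571) = 174^285 mod 571 = 1, giving Legendre symbol 1.
d is a quadratic residue mod p, hence 571 splits in O_K.

p splits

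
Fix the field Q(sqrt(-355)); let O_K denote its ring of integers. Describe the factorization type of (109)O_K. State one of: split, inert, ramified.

109 splits in O_K

Since -355 ≡ 1 mod 4, the ring of integers is ℤ[(1+√-355)/2] with discriminant -355.
Since gcd(109, -355) = 1 the prime 109 does not ramify.
Legendre symbol by Euler's criterion: (-355/109) ≡ (-355)^54 ≡ 1 (mod 109), i.e. (-355/109) = 1.
Legendre symbol 1 ⇒ 109 is split.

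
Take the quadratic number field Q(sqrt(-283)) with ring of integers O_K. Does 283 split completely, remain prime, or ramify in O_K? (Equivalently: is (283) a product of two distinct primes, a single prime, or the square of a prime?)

p ramifies

d = -283 ≡ 1 (mod 4), so O_K = ℤ[(1+√-283)/2] and disc(K) = d = -283.
disc(K) = -283 = 283·(-1), so p = 283 is ramified.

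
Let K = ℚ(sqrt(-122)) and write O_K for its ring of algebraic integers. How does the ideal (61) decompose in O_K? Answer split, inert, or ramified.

d = -122 ≡ 2 (mod 4), so O_K = ℤ[√-122] and disc(K) = 4d = -488.
Ramification test: 61 | -488. The prime 61 ramifies in K.

ramifies in O_K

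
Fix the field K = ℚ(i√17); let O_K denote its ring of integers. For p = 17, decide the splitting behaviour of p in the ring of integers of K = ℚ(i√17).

ramified

-17 mod 4 = 3, hence disc K = 4·(-17) = -68 and O_K = ℤ[√-17].
17 divides disc(K) = -68, so 17 ramifies.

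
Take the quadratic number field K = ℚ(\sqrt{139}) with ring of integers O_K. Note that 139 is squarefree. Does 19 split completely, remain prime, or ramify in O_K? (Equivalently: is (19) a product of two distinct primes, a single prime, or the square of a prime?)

p splits

Since 139 ≢ 1 mod 4, the ring of integers is ℤ[√139] with discriminant 4·139 = 556.
19 ∤ 556, so 19 is unramified.
Compute (139/19) via Euler: 6^((19-1)/2) mod 19 = 1, so (139/19) = 1.
(139/19) = 1, so 19 splits.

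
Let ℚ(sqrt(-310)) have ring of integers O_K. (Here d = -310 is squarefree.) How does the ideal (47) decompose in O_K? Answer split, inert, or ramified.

-310 mod 4 = 2, hence disc K = 4·(-310) = -1240 and O_K = ℤ[√-310].
47 ∤ -1240, so 47 is unramified.
Euler's criterion: (-310)^23 mod 47 = 46. Thus (-310|47) = -1.
d is a non-residue mod p, hence 47 remains inert in O_K.

inert — (47) stays prime in O_K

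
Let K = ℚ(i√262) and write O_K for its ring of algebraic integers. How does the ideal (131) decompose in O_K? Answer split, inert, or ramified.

d = -262 ≡ 2 (mod 4), so O_K = ℤ[√-262] and disc(K) = 4d = -1048.
Ramification test: 131 | -1048. The prime 131 ramifies in K.

ramifies in O_K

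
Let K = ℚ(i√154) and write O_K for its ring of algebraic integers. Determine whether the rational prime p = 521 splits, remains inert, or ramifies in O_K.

521 remains inert

Since -154 ≢ 1 mod 4, the ring of integers is ℤ[√-154] with discriminant 4·(-154) = -616.
Since gcd(521, -616) = 1 the prime 521 does not ramify.
Euler's criterion: (-154)^260 mod 521 = 520. Thus (-154|521) = -1.
Legendre symbol -1 ⇒ 521 is inert.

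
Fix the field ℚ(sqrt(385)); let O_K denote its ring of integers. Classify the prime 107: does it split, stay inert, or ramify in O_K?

107 splits in O_K

Since 385 ≡ 1 mod 4, the ring of integers is ℤ[(1+√385)/2] with discriminant 385.
disc(K) = 385 is not divisible by 107; 107 is unramified.
Euler's criterion: 385^53 mod 107 = 1. Thus (385|107) = 1.
d is a quadratic residue mod p, hence 107 splits in O_K.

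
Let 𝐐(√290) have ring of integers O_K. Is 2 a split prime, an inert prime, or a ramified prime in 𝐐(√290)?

290 mod 4 = 2, hence disc K = 4·290 = 1160 and O_K = ℤ[√290].
Ramification test: 2 | 1160. The prime 2 ramifies in K.

p ramifies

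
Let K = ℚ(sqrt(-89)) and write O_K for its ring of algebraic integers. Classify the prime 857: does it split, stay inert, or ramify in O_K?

-89 mod 4 = 3, hence disc K = 4·(-89) = -356 and O_K = ℤ[√-89].
Since gcd(857, -356) = 1 the prime 857 does not ramify.
(-89/857) = 768^428 mod 857 = 856, giving Legendre symbol -1.
Legendre symbol -1 ⇒ 857 is inert.

p is inert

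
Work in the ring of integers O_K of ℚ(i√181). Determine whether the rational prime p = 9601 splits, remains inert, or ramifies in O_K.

inert — (9601) stays prime in O_K

d = -181 ≡ 3 (mod 4), so O_K = ℤ[√-181] and disc(K) = 4d = -724.
9601 ∤ -724, so 9601 is unramified.
(-181/9601) = 9420^4800 mod 9601 = 9600, giving Legendre symbol -1.
(-181/9601) = -1, so 9601 is inert.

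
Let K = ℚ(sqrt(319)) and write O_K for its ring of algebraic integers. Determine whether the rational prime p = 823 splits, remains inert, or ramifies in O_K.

d = 319 ≡ 3 (mod 4), so O_K = ℤ[√319] and disc(K) = 4d = 1276.
disc(K) = 1276 is not divisible by 823; 823 is unramified.
(319/823) = 319^411 mod 823 = 1, giving Legendre symbol 1.
Legendre symbol 1 ⇒ 823 is split.

split — (823) = 𝔭₁𝔭₂ with 𝔭₁ ≠ 𝔭₂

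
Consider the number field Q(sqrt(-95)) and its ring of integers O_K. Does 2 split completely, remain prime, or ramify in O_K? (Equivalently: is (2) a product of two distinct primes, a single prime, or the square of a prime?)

d = -95 ≡ 1 (mod 4), so O_K = ℤ[(1+√-95)/2] and disc(K) = d = -95.
Since gcd(2, -95) = 1 the prime 2 does not ramify.
d ≡ 1 (mod 8); the supplementary law gives 2 split.

p splits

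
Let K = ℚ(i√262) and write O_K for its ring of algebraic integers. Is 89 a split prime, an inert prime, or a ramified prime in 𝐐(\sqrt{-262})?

splits completely

-262 mod 4 = 2, hence disc K = 4·(-262) = -1048 and O_K = ℤ[√-262].
Since gcd(89, -1048) = 1 the prime 89 does not ramify.
(-262/89) = 5^44 mod 89 = 1, giving Legendre symbol 1.
d is a quadratic residue mod p, hence 89 splits in O_K.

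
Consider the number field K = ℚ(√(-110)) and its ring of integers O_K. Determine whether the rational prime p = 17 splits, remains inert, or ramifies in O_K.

Since -110 ≢ 1 mod 4, the ring of integers is ℤ[√-110] with discriminant 4·(-110) = -440.
17 ∤ -440, so 17 is unramified.
Compute (-110/17) via Euler: 9^((17-1)/2) mod 17 = 1, so (-110/17) = 1.
(-110/17) = 1, so 17 splits.

splits completely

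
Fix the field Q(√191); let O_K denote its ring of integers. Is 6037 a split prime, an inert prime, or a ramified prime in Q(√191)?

p is inert

d = 191 ≡ 3 (mod 4), so O_K = ℤ[√191] and disc(K) = 4d = 764.
Since gcd(6037, 764) = 1 the prime 6037 does not ramify.
(191/6037) = 191^3018 mod 6037 = 6036, giving Legendre symbol -1.
d is a non-residue mod p, hence 6037 remains inert in O_K.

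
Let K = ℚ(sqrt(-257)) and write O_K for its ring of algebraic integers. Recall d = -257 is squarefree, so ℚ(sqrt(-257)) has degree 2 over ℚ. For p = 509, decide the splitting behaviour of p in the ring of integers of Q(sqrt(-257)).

p is inert

Since -257 ≢ 1 mod 4, the ring of integers is ℤ[√-257] with discriminant 4·(-257) = -1028.
Since gcd(509, -1028) = 1 the prime 509 does not ramify.
Compute (-257/509) via Euler: 252^((509-1)/2) mod 509 = 508, so (-257/509) = -1.
Legendre symbol -1 ⇒ 509 is inert.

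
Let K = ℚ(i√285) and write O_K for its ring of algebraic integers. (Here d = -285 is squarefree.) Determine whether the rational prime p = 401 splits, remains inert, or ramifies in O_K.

Since -285 ≢ 1 mod 4, the ring of integers is ℤ[√-285] with discriminant 4·(-285) = -1140.
401 ∤ -1140, so 401 is unramified.
(-285/401) = 116^200 mod 401 = 1, giving Legendre symbol 1.
(-285/401) = 1, so 401 splits.

p splits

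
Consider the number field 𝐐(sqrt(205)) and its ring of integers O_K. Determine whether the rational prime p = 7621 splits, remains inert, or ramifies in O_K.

7621 splits in O_K

d = 205 ≡ 1 (mod 4), so O_K = ℤ[(1+√205)/2] and disc(K) = d = 205.
Since gcd(7621, 205) = 1 the prime 7621 does not ramify.
(205/7621) = 205^3810 mod 7621 = 1, giving Legendre symbol 1.
Legendre symbol 1 ⇒ 7621 is split.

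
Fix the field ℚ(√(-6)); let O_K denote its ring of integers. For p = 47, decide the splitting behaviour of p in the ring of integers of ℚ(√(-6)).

inert

Since -6 ≢ 1 mod 4, the ring of integers is ℤ[√-6] with discriminant 4·(-6) = -24.
disc(K) = -24 is not divisible by 47; 47 is unramified.
Compute (-6/47) via Euler: 41^((47-1)/2) mod 47 = 46, so (-6/47) = -1.
d is a non-residue mod p, hence 47 remains inert in O_K.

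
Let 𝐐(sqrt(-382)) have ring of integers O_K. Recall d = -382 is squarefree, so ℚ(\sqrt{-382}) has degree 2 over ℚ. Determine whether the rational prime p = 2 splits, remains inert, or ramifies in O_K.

ramifies in O_K

Since -382 ≢ 1 mod 4, the ring of integers is ℤ[√-382] with discriminant 4·(-382) = -1528.
Ramification test: 2 | -1528. The prime 2 ramifies in K.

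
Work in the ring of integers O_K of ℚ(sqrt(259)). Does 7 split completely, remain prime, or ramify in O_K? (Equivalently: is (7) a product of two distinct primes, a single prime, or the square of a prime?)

ramified

d = 259 ≡ 3 (mod 4), so O_K = ℤ[√259] and disc(K) = 4d = 1036.
Ramification test: 7 | 1036. The prime 7 ramifies in K.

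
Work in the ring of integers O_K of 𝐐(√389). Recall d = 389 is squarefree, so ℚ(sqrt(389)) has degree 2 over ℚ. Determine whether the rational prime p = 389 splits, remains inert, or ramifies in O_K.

Since 389 ≡ 1 mod 4, the ring of integers is ℤ[(1+√389)/2] with discriminant 389.
389 divides disc(K) = 389, so 389 ramifies.

p ramifies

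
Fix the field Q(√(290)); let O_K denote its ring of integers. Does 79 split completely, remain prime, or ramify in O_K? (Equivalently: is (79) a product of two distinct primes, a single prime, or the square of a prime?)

remains prime (inert)

d = 290 ≡ 2 (mod 4), so O_K = ℤ[√290] and disc(K) = 4d = 1160.
Since gcd(79, 1160) = 1 the prime 79 does not ramify.
Legendre symbol by Euler's criterion: (290/79) ≡ 290^39 ≡ 78 (mod 79), i.e. (290/79) = -1.
d is a non-residue mod p, hence 79 remains inert in O_K.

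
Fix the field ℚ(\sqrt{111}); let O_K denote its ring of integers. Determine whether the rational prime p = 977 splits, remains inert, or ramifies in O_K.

splits completely

Since 111 ≢ 1 mod 4, the ring of integers is ℤ[√111] with discriminant 4·111 = 444.
disc(K) = 444 is not divisible by 977; 977 is unramified.
(111/977) = 111^488 mod 977 = 1, giving Legendre symbol 1.
d is a quadratic residue mod p, hence 977 splits in O_K.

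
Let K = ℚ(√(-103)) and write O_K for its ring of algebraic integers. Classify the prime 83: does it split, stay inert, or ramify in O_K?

-103 mod 4 = 1, hence disc K = -103 and O_K = ℤ[(1+√-103)/2].
83 ∤ -103, so 83 is unramified.
Euler's criterion: (-103)^41 mod 83 = 1. Thus (-103|83) = 1.
d is a quadratic residue mod p, hence 83 splits in O_K.

83 splits in O_K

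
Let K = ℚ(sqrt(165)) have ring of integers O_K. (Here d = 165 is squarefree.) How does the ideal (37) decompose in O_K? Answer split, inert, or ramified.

d = 165 ≡ 1 (mod 4), so O_K = ℤ[(1+√165)/2] and disc(K) = d = 165.
disc(K) = 165 is not divisible by 37; 37 is unramified.
Legendre symbol by Euler's criterion: (165/37) ≡ 165^18 ≡ 36 (mod 37), i.e. (165/37) = -1.
(165/37) = -1, so 37 is inert.

remains prime (inert)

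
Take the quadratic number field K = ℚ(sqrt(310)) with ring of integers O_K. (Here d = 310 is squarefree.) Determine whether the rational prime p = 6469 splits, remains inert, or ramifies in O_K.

Since 310 ≢ 1 mod 4, the ring of integers is ℤ[√310] with discriminant 4·310 = 1240.
disc(K) = 1240 is not divisible by 6469; 6469 is unramified.
Euler's criterion: 310^3234 mod 6469 = 1. Thus (310|6469) = 1.
d is a quadratic residue mod p, hence 6469 splits in O_K.

splits completely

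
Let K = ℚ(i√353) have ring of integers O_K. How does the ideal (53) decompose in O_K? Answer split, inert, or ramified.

d = -353 ≡ 3 (mod 4), so O_K = ℤ[√-353] and disc(K) = 4d = -1412.
disc(K) = -1412 is not divisible by 53; 53 is unramified.
Euler's criterion: (-353)^26 mod 53 = 52. Thus (-353|53) = -1.
Legendre symbol -1 ⇒ 53 is inert.

53 remains inert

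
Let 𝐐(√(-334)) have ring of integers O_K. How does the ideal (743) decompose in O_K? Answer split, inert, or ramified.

Since -334 ≢ 1 mod 4, the ring of integers is ℤ[√-334] with discriminant 4·(-334) = -1336.
Since gcd(743, -1336) = 1 the prime 743 does not ramify.
Euler's criterion: (-334)^371 mod 743 = 1. Thus (-334|743) = 1.
d is a quadratic residue mod p, hence 743 splits in O_K.

p splits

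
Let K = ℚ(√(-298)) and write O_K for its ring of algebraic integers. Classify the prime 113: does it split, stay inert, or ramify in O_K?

splits completely

d = -298 ≡ 2 (mod 4), so O_K = ℤ[√-298] and disc(K) = 4d = -1192.
disc(K) = -1192 is not divisible by 113; 113 is unramified.
Euler's criterion: (-298)^56 mod 113 = 1. Thus (-298|113) = 1.
Legendre symbol 1 ⇒ 113 is split.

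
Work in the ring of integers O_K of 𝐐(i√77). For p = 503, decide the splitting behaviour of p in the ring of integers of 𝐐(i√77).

d = -77 ≡ 3 (mod 4), so O_K = ℤ[√-77] and disc(K) = 4d = -308.
503 ∤ -308, so 503 is unramified.
Euler's criterion: (-77)^251 mod 503 = 502. Thus (-77|503) = -1.
(-77/503) = -1, so 503 is inert.

inert — (503) stays prime in O_K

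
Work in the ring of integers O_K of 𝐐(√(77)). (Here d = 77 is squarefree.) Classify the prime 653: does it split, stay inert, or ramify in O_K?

split — (653) = 𝔭₁𝔭₂ with 𝔭₁ ≠ 𝔭₂

Since 77 ≡ 1 mod 4, the ring of integers is ℤ[(1+√77)/2] with discriminant 77.
653 ∤ 77, so 653 is unramified.
(77/653) = 77^326 mod 653 = 1, giving Legendre symbol 1.
Legendre symbol 1 ⇒ 653 is split.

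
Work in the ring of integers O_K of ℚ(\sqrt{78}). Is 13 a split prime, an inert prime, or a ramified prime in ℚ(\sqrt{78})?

78 mod 4 = 2, hence disc K = 4·78 = 312 and O_K = ℤ[√78].
Ramification test: 13 | 312. The prime 13 ramifies in K.

13 is ramified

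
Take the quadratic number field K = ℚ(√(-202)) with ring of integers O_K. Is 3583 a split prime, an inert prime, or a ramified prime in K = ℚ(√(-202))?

split — (3583) = 𝔭₁𝔭₂ with 𝔭₁ ≠ 𝔭₂

d = -202 ≡ 2 (mod 4), so O_K = ℤ[√-202] and disc(K) = 4d = -808.
3583 ∤ -808, so 3583 is unramified.
(-202/3583) = 3381^1791 mod 3583 = 1, giving Legendre symbol 1.
(-202/3583) = 1, so 3583 splits.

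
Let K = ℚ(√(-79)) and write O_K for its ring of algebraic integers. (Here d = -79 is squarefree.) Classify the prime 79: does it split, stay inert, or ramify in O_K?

p ramifies

d = -79 ≡ 1 (mod 4), so O_K = ℤ[(1+√-79)/2] and disc(K) = d = -79.
disc(K) = -79 = 79·(-1), so p = 79 is ramified.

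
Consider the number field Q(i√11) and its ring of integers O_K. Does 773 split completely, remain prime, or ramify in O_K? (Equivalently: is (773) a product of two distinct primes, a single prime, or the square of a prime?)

splits completely

-11 mod 4 = 1, hence disc K = -11 and O_K = ℤ[(1+√-11)/2].
Since gcd(773, -11) = 1 the prime 773 does not ramify.
Euler's criterion: (-11)^386 mod 773 = 1. Thus (-11|773) = 1.
Legendre symbol 1 ⇒ 773 is split.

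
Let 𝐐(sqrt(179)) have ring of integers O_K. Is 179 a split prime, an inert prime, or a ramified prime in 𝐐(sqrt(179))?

Since 179 ≢ 1 mod 4, the ring of integers is ℤ[√179] with discriminant 4·179 = 716.
Ramification test: 179 | 716. The prime 179 ramifies in K.

ramifies in O_K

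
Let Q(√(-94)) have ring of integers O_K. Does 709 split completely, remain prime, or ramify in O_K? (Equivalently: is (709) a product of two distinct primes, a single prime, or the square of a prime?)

Since -94 ≢ 1 mod 4, the ring of integers is ℤ[√-94] with discriminant 4·(-94) = -376.
709 ∤ -376, so 709 is unramified.
Compute (-94/709) via Euler: 615^((709-1)/2) mod 709 = 708, so (-94/709) = -1.
d is a non-residue mod p, hence 709 remains inert in O_K.

709 remains inert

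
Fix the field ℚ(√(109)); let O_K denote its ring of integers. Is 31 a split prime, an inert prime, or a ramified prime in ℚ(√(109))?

Since 109 ≡ 1 mod 4, the ring of integers is ℤ[(1+√109)/2] with discriminant 109.
Since gcd(31, 109) = 1 the prime 31 does not ramify.
Euler's criterion: 109^15 mod 31 = 1. Thus (109|31) = 1.
Legendre symbol 1 ⇒ 31 is split.

p splits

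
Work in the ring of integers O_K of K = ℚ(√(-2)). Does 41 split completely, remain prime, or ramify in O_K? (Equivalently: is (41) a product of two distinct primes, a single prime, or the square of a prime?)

split — (41) = 𝔭₁𝔭₂ with 𝔭₁ ≠ 𝔭₂

d = -2 ≡ 2 (mod 4), so O_K = ℤ[√-2] and disc(K) = 4d = -8.
41 ∤ -8, so 41 is unramified.
(-2/41) = 39^20 mod 41 = 1, giving Legendre symbol 1.
Legendre symbol 1 ⇒ 41 is split.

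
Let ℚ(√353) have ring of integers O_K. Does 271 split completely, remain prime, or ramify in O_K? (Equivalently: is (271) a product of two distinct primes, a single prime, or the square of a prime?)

splits completely

d = 353 ≡ 1 (mod 4), so O_K = ℤ[(1+√353)/2] and disc(K) = d = 353.
Since gcd(271, 353) = 1 the prime 271 does not ramify.
Legendre symbol by Euler's criterion: (353/271) ≡ 353^135 ≡ 1 (mod 271), i.e. (353/271) = 1.
Legendre symbol 1 ⇒ 271 is split.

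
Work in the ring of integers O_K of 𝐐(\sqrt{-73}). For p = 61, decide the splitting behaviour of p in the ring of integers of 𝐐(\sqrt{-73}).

61 splits in O_K

d = -73 ≡ 3 (mod 4), so O_K = ℤ[√-73] and disc(K) = 4d = -292.
disc(K) = -292 is not divisible by 61; 61 is unramified.
Euler's criterion: (-73)^30 mod 61 = 1. Thus (-73|61) = 1.
d is a quadratic residue mod p, hence 61 splits in O_K.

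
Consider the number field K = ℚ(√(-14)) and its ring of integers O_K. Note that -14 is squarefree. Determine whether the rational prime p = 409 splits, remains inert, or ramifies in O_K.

remains prime (inert)

-14 mod 4 = 2, hence disc K = 4·(-14) = -56 and O_K = ℤ[√-14].
Since gcd(409, -56) = 1 the prime 409 does not ramify.
Legendre symbol by Euler's criterion: (-14/409) ≡ (-14)^204 ≡ 408 (mod 409), i.e. (-14/409) = -1.
(-14/409) = -1, so 409 is inert.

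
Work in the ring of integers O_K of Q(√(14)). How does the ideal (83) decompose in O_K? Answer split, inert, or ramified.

p is inert

14 mod 4 = 2, hence disc K = 4·14 = 56 and O_K = ℤ[√14].
83 ∤ 56, so 83 is unramified.
Legendre symbol by Euler's criterion: (14/83) ≡ 14^41 ≡ 82 (mod 83), i.e. (14/83) = -1.
Legendre symbol -1 ⇒ 83 is inert.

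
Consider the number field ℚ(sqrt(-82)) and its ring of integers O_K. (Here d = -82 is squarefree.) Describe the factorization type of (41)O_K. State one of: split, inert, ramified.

d = -82 ≡ 2 (mod 4), so O_K = ℤ[√-82] and disc(K) = 4d = -328.
41 divides disc(K) = -328, so 41 ramifies.

ramified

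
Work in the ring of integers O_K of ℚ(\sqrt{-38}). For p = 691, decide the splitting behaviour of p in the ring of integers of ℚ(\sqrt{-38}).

-38 mod 4 = 2, hence disc K = 4·(-38) = -152 and O_K = ℤ[√-38].
Since gcd(691, -152) = 1 the prime 691 does not ramify.
Legendre symbol by Euler's criterion: (-38/691) ≡ (-38)^345 ≡ 690 (mod 691), i.e. (-38/691) = -1.
(-38/691) = -1, so 691 is inert.

p is inert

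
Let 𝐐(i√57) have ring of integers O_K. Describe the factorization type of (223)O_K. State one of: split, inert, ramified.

splits completely

Since -57 ≢ 1 mod 4, the ring of integers is ℤ[√-57] with discriminant 4·(-57) = -228.
223 ∤ -228, so 223 is unramified.
(-57/223) = 166^111 mod 223 = 1, giving Legendre symbol 1.
(-57/223) = 1, so 223 splits.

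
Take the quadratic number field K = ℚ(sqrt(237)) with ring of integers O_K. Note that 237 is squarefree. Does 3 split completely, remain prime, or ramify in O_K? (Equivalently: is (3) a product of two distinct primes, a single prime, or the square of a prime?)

d = 237 ≡ 1 (mod 4), so O_K = ℤ[(1+√237)/2] and disc(K) = d = 237.
disc(K) = 237 = 3·79, so p = 3 is ramified.

ramified — (3) = 𝔭²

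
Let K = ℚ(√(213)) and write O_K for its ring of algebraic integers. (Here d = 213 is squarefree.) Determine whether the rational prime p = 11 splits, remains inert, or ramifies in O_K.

11 splits in O_K

Since 213 ≡ 1 mod 4, the ring of integers is ℤ[(1+√213)/2] with discriminant 213.
Since gcd(11, 213) = 1 the prime 11 does not ramify.
Compute (213/11) via Euler: 4^((11-1)/2) mod 11 = 1, so (213/11) = 1.
Legendre symbol 1 ⇒ 11 is split.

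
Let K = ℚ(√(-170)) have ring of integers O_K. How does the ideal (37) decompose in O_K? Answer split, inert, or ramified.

-170 mod 4 = 2, hence disc K = 4·(-170) = -680 and O_K = ℤ[√-170].
37 ∤ -680, so 37 is unramified.
Legendre symbol by Euler's criterion: (-170/37) ≡ (-170)^18 ≡ 36 (mod 37), i.e. (-170/37) = -1.
(-170/37) = -1, so 37 is inert.

37 remains inert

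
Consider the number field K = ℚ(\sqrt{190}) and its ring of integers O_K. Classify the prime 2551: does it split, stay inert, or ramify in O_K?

d = 190 ≡ 2 (mod 4), so O_K = ℤ[√190] and disc(K) = 4d = 760.
2551 ∤ 760, so 2551 is unramified.
Euler's criterion: 190^1275 mod 2551 = 2550. Thus (190|2551) = -1.
d is a non-residue mod p, hence 2551 remains inert in O_K.

p is inert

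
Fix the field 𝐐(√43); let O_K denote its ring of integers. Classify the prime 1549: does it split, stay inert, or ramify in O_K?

1549 splits in O_K

43 mod 4 = 3, hence disc K = 4·43 = 172 and O_K = ℤ[√43].
Since gcd(1549, 172) = 1 the prime 1549 does not ramify.
(43/1549) = 43^774 mod 1549 = 1, giving Legendre symbol 1.
Legendre symbol 1 ⇒ 1549 is split.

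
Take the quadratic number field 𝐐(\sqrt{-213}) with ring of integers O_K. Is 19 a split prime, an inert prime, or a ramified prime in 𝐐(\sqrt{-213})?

d = -213 ≡ 3 (mod 4), so O_K = ℤ[√-213] and disc(K) = 4d = -852.
disc(K) = -852 is not divisible by 19; 19 is unramified.
(-213/19) = 15^9 mod 19 = 18, giving Legendre symbol -1.
(-213/19) = -1, so 19 is inert.

inert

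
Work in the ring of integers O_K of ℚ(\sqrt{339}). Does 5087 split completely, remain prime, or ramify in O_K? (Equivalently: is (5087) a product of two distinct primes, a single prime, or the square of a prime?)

split

d = 339 ≡ 3 (mod 4), so O_K = ℤ[√339] and disc(K) = 4d = 1356.
Since gcd(5087, 1356) = 1 the prime 5087 does not ramify.
Euler's criterion: 339^2543 mod 5087 = 1. Thus (339|5087) = 1.
(339/5087) = 1, so 5087 splits.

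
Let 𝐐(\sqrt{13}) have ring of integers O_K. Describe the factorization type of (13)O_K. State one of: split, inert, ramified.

ramifies in O_K

Since 13 ≡ 1 mod 4, the ring of integers is ℤ[(1+√13)/2] with discriminant 13.
disc(K) = 13 = 13·1, so p = 13 is ramified.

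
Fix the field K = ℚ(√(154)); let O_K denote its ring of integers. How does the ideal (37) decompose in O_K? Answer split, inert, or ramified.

d = 154 ≡ 2 (mod 4), so O_K = ℤ[√154] and disc(K) = 4d = 616.
disc(K) = 616 is not divisible by 37; 37 is unramified.
(154/37) = 6^18 mod 37 = 36, giving Legendre symbol -1.
Legendre symbol -1 ⇒ 37 is inert.

p is inert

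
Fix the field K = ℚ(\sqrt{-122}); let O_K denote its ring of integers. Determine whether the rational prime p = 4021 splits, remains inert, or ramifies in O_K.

inert — (4021) stays prime in O_K

Since -122 ≢ 1 mod 4, the ring of integers is ℤ[√-122] with discriminant 4·(-122) = -488.
Since gcd(4021, -488) = 1 the prime 4021 does not ramify.
Compute (-122/4021) via Euler: 3899^((4021-1)/2) mod 4021 = 4020, so (-122/4021) = -1.
(-122/4021) = -1, so 4021 is inert.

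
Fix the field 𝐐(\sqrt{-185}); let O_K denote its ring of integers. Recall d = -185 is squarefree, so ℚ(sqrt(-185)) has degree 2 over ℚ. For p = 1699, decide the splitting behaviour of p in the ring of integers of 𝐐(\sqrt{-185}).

Since -185 ≢ 1 mod 4, the ring of integers is ℤ[√-185] with discriminant 4·(-185) = -740.
disc(K) = -740 is not divisible by 1699; 1699 is unramified.
Euler's criterion: (-185)^849 mod 1699 = 1698. Thus (-185|1699) = -1.
(-185/1699) = -1, so 1699 is inert.

inert — (1699) stays prime in O_K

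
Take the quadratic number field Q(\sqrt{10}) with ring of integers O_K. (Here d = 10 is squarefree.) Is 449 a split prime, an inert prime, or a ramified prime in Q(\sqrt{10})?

449 splits in O_K

10 mod 4 = 2, hence disc K = 4·10 = 40 and O_K = ℤ[√10].
disc(K) = 40 is not divisible by 449; 449 is unramified.
Compute (10/449) via Euler: 10^((449-1)/2) mod 449 = 1, so (10/449) = 1.
Legendre symbol 1 ⇒ 449 is split.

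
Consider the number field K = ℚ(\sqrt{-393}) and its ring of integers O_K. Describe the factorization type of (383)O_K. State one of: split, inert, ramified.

383 splits in O_K

-393 mod 4 = 3, hence disc K = 4·(-393) = -1572 and O_K = ℤ[√-393].
disc(K) = -1572 is not divisible by 383; 383 is unramified.
Legendre symbol by Euler's criterion: (-393/383) ≡ (-393)^191 ≡ 1 (mod 383), i.e. (-393/383) = 1.
Legendre symbol 1 ⇒ 383 is split.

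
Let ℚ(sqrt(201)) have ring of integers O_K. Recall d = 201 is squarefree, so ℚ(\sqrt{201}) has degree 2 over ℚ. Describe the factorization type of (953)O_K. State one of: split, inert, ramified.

953 remains inert

d = 201 ≡ 1 (mod 4), so O_K = ℤ[(1+√201)/2] and disc(K) = d = 201.
953 ∤ 201, so 953 is unramified.
Legendre symbol by Euler's criterion: (201/953) ≡ 201^476 ≡ 952 (mod 953), i.e. (201/953) = -1.
d is a non-residue mod p, hence 953 remains inert in O_K.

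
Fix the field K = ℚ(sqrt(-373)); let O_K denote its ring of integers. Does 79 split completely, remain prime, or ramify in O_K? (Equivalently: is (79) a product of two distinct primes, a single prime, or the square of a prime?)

-373 mod 4 = 3, hence disc K = 4·(-373) = -1492 and O_K = ℤ[√-373].
Since gcd(79, -1492) = 1 the prime 79 does not ramify.
(-373/79) = 22^39 mod 79 = 1, giving Legendre symbol 1.
Legendre symbol 1 ⇒ 79 is split.

splits completely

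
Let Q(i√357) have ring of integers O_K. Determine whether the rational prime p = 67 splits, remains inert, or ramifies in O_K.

67 remains inert

-357 mod 4 = 3, hence disc K = 4·(-357) = -1428 and O_K = ℤ[√-357].
Since gcd(67, -1428) = 1 the prime 67 does not ramify.
Euler's criterion: (-357)^33 mod 67 = 66. Thus (-357|67) = -1.
d is a non-residue mod p, hence 67 remains inert in O_K.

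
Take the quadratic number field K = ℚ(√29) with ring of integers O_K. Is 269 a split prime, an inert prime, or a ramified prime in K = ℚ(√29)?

Since 29 ≡ 1 mod 4, the ring of integers is ℤ[(1+√29)/2] with discriminant 29.
disc(K) = 29 is not divisible by 269; 269 is unramified.
(29/269) = 29^134 mod 269 = 268, giving Legendre symbol -1.
d is a non-residue mod p, hence 269 remains inert in O_K.

remains prime (inert)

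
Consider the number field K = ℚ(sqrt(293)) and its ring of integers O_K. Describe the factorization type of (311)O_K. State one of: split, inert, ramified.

Since 293 ≡ 1 mod 4, the ring of integers is ℤ[(1+√293)/2] with discriminant 293.
disc(K) = 293 is not divisible by 311; 311 is unramified.
(293/311) = 293^155 mod 311 = 310, giving Legendre symbol -1.
(293/311) = -1, so 311 is inert.

inert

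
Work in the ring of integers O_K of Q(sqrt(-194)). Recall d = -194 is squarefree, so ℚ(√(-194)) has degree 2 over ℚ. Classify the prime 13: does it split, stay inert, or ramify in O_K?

split — (13) = 𝔭₁𝔭₂ with 𝔭₁ ≠ 𝔭₂

-194 mod 4 = 2, hence disc K = 4·(-194) = -776 and O_K = ℤ[√-194].
13 ∤ -776, so 13 is unramified.
Euler's criterion: (-194)^6 mod 13 = 1. Thus (-194|13) = 1.
d is a quadratic residue mod p, hence 13 splits in O_K.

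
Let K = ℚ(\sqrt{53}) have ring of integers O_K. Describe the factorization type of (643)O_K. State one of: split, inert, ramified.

Since 53 ≡ 1 mod 4, the ring of integers is ℤ[(1+√53)/2] with discriminant 53.
643 ∤ 53, so 643 is unramified.
Compute (53/643) via Euler: 53^((643-1)/2) mod 643 = 1, so (53/643) = 1.
Legendre symbol 1 ⇒ 643 is split.

split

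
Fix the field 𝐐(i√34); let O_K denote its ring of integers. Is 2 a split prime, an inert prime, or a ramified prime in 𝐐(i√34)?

ramified

-34 mod 4 = 2, hence disc K = 4·(-34) = -136 and O_K = ℤ[√-34].
disc(K) = -136 = 2·(-68), so p = 2 is ramified.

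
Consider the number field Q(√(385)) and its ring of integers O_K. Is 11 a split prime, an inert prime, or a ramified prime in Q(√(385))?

p ramifies

385 mod 4 = 1, hence disc K = 385 and O_K = ℤ[(1+√385)/2].
disc(K) = 385 = 11·35, so p = 11 is ramified.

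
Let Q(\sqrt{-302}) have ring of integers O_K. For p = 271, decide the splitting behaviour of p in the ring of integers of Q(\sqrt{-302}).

-302 mod 4 = 2, hence disc K = 4·(-302) = -1208 and O_K = ℤ[√-302].
271 ∤ -1208, so 271 is unramified.
(-302/271) = 240^135 mod 271 = 270, giving Legendre symbol -1.
Legendre symbol -1 ⇒ 271 is inert.

271 remains inert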